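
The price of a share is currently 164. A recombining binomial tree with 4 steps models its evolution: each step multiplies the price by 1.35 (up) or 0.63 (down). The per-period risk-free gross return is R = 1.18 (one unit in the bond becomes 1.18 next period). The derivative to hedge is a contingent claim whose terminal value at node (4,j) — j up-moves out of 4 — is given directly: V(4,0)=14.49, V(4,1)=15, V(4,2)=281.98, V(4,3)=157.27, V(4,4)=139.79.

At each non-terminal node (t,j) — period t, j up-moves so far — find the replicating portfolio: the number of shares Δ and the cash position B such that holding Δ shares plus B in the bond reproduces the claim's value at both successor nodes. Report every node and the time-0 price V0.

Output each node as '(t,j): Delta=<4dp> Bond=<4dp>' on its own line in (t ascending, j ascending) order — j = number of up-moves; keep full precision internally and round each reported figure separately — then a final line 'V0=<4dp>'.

No-arbitrage ⇒ martingale measure with p* = (R−d)/(u−d) = 0.7639.
Terminal payoffs: V(4,0)=14.4900, V(4,1)=15.0000, V(4,2)=281.9800, V(4,3)=157.2700, V(4,4)=139.7900
Node (3,0) S=41.0077: V=(p*·15.0000+(1−p*)·14.4900)/1.18=12.6098; Δ=(15.0000−14.4900)/(55.3604−25.8349)=0.0173; B=V−Δ·S=11.9015
Node (3,1) S=87.8737: V=(p*·281.9800+(1−p*)·15.0000)/1.18=185.5450; Δ=(281.9800−15.0000)/(118.6294−55.3604)=4.2198; B=V−Δ·S=-185.2606
Node (3,2) S=188.3007: V=(p*·157.2700+(1−p*)·281.9800)/1.18=158.2334; Δ=(157.2700−281.9800)/(254.2059−118.6294)=-0.9198; B=V−Δ·S=331.4417
Node (3,3) S=403.5015: V=(p*·139.7900+(1−p*)·157.2700)/1.18=121.9637; Δ=(139.7900−157.2700)/(544.7270−254.2059)=-0.0602; B=V−Δ·S=146.2415
Node (2,0) S=65.0916: V=(p*·185.5450+(1−p*)·12.6098)/1.18=122.6382; Δ=(185.5450−12.6098)/(87.8737−41.0077)=3.6900; B=V−Δ·S=-117.5495
Node (2,1) S=139.4820: V=(p*·158.2334+(1−p*)·185.5450)/1.18=139.5610; Δ=(158.2334−185.5450)/(188.3007−87.8737)=-0.2720; B=V−Δ·S=177.4937
Node (2,2) S=298.8900: V=(p*·121.9637+(1−p*)·158.2334)/1.18=110.6165; Δ=(121.9637−158.2334)/(403.5015−188.3007)=-0.1685; B=V−Δ·S=160.9910
Node (1,0) S=103.3200: V=(p*·139.5610+(1−p*)·122.6382)/1.18=114.8859; Δ=(139.5610−122.6382)/(139.4820−65.0916)=0.2275; B=V−Δ·S=91.3820
Node (1,1) S=221.4000: V=(p*·110.6165+(1−p*)·139.5610)/1.18=99.5344; Δ=(110.6165−139.5610)/(298.8900−139.4820)=-0.1816; B=V−Δ·S=139.7351
Node (0,0) S=164.0000: V=(p*·99.5344+(1−p*)·114.8859)/1.18=87.4229; Δ=(99.5344−114.8859)/(221.4000−103.3200)=-0.1300; B=V−Δ·S=108.7444
Self-financing check: at every node Δ·S+B equals the discounted successor values.

(0,0): Delta=-0.1300 Bond=108.7444
(1,0): Delta=0.2275 Bond=91.3820
(1,1): Delta=-0.1816 Bond=139.7351
(2,0): Delta=3.6900 Bond=-117.5495
(2,1): Delta=-0.2720 Bond=177.4937
(2,2): Delta=-0.1685 Bond=160.9910
(3,0): Delta=0.0173 Bond=11.9015
(3,1): Delta=4.2198 Bond=-185.2606
(3,2): Delta=-0.9198 Bond=331.4417
(3,3): Delta=-0.0602 Bond=146.2415
V0=87.4229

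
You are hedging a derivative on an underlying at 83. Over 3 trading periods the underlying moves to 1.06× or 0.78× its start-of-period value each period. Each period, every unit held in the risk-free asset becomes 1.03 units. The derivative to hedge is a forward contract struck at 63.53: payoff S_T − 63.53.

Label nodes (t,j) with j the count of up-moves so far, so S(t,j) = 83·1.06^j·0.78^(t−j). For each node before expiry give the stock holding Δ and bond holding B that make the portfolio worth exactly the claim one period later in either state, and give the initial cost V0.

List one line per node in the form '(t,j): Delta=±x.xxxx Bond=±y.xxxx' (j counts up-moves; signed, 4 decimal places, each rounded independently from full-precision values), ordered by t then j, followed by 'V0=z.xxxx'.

No-arbitrage ⇒ martingale measure with p* = (R−d)/(u−d) = 0.8929.
Terminal values V(3,·): V(3,0)=-24.1422, V(3,1)=-10.0030, V(3,2)=9.2119, V(3,3)=35.3243
  t=2,j=0: stock 50.4972 → up 53.5270 (V=-10.0030), down 39.3878 (V=-24.1422). Price -11.1824; hedge Δ=1.0000, bond B=-61.6796.
  t=2,j=1: stock 68.6244 → up 72.7419 (V=9.2119), down 53.5270 (V=-10.0030). Price 6.9448; hedge Δ=1.0000, bond B=-61.6796.
  t=2,j=2: stock 93.2588 → up 98.8543 (V=35.3243), down 72.7419 (V=9.2119). Price 31.5792; hedge Δ=1.0000, bond B=-61.6796.
  t=1,j=0: stock 64.7400 → up 68.6244 (V=6.9448), down 50.4972 (V=-11.1824). Price 4.8569; hedge Δ=1.0000, bond B=-59.8831.
  t=1,j=1: stock 87.9800 → up 93.2588 (V=31.5792), down 68.6244 (V=6.9448). Price 28.0969; hedge Δ=1.0000, bond B=-59.8831.
  t=0,j=0: stock 83.0000 → up 87.9800 (V=28.0969), down 64.7400 (V=4.8569). Price 24.8611; hedge Δ=1.0000, bond B=-58.1389.
The time-0 hedge costs 24.8611, which is the no-arbitrage price.

(0,0): Delta=1.0000 Bond=-58.1389
(1,0): Delta=1.0000 Bond=-59.8831
(1,1): Delta=1.0000 Bond=-59.8831
(2,0): Delta=1.0000 Bond=-61.6796
(2,1): Delta=1.0000 Bond=-61.6796
(2,2): Delta=1.0000 Bond=-61.6796
V0=24.8611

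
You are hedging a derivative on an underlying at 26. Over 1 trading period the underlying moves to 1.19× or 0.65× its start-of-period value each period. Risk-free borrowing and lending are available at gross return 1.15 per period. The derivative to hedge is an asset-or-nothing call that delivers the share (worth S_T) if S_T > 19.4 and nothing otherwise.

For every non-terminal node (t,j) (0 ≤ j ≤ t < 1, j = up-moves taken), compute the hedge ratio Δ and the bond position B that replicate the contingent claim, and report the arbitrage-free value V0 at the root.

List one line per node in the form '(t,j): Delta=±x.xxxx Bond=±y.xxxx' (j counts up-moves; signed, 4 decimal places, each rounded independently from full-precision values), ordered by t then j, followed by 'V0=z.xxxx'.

(0,0): Delta=2.2037 Bond=-32.3849
V0=24.9114

Under the risk-neutral measure, an up-move has probability p* = (R−d)/(u−d) = 0.9259 and values discount at R = 1.15.
Payoff layer (t=1): V(1,0)=0.0000, V(1,1)=30.9400
Node (0,0) S=26.0000: V=(p*·30.9400+(1−p*)·0.0000)/1.15=24.9114; Δ=(30.9400−0.0000)/(30.9400−16.9000)=2.2037; B=V−Δ·S=-32.3849
Each (Δ,B) replicates both successor values, so the strategy is self-financing and V0 is arbitrage-free.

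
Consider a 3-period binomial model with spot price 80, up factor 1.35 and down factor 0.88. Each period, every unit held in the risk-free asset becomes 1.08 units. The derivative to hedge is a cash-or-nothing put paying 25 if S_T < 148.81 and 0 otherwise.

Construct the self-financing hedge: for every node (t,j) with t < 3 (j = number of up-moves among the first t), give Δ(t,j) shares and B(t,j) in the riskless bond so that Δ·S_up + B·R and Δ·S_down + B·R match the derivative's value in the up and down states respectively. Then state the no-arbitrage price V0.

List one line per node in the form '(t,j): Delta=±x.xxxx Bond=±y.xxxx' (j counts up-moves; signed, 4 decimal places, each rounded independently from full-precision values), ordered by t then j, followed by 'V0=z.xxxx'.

Since d<R<u, set p* = (R−d)/(u−d) = 0.4255; price each node as the discounted p*-expectation of its children.
Payoff layer (t=3): V(3,0)=25.0000, V(3,1)=25.0000, V(3,2)=25.0000, V(3,3)=0.0000
Node (2,0) S=61.9520: V=(p*·25.0000+(1−p*)·25.0000)/1.08=23.1481; Δ=(25.0000−25.0000)/(83.6352−54.5178)=0.0000; B=V−Δ·S=23.1481
Node (2,1) S=95.0400: V=(p*·25.0000+(1−p*)·25.0000)/1.08=23.1481; Δ=(25.0000−25.0000)/(128.3040−83.6352)=0.0000; B=V−Δ·S=23.1481
Node (2,2) S=145.8000: V=(p*·0.0000+(1−p*)·25.0000)/1.08=13.2979; Δ=(0.0000−25.0000)/(196.8300−128.3040)=-0.3648; B=V−Δ·S=66.4894
Node (1,0) S=70.4000: V=(p*·23.1481+(1−p*)·23.1481)/1.08=21.4335; Δ=(23.1481−23.1481)/(95.0400−61.9520)=0.0000; B=V−Δ·S=21.4335
Node (1,1) S=108.0000: V=(p*·13.2979+(1−p*)·23.1481)/1.08=17.5524; Δ=(13.2979−23.1481)/(145.8000−95.0400)=-0.1941; B=V−Δ·S=38.5104
Node (0,0) S=80.0000: V=(p*·17.5524+(1−p*)·21.4335)/1.08=18.3166; Δ=(17.5524−21.4335)/(108.0000−70.4000)=-0.1032; B=V−Δ·S=26.5743
Self-financing check: at every node Δ·S+B equals the discounted successor values.

(0,0): Delta=-0.1032 Bond=26.5743
(1,0): Delta=0.0000 Bond=21.4335
(1,1): Delta=-0.1941 Bond=38.5104
(2,0): Delta=0.0000 Bond=23.1481
(2,1): Delta=0.0000 Bond=23.1481
(2,2): Delta=-0.3648 Bond=66.4894
V0=18.3166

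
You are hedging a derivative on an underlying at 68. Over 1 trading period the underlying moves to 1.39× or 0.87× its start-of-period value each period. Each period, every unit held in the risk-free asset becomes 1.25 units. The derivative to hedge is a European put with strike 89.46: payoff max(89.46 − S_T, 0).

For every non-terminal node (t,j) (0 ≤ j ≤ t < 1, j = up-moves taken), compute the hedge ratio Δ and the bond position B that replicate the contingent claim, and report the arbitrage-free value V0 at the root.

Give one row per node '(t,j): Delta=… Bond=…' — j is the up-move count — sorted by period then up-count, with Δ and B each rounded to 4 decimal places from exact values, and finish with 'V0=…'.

Under the risk-neutral measure, an up-move has probability p* = (R−d)/(u−d) = 0.7308 and values discount at R = 1.25.
Terminal payoffs: V(1,0)=30.3000, V(1,1)=0.0000
(0,0): S=68.0000. Δ = (V_up−V_dn)/(S_up−S_dn) = (0.0000−30.3000)/(94.5200−59.1600) = -0.8569. V = [p*·0.0000 + (1−p*)·30.3000]/1.25 = 6.5262. B = V − Δ·S = 64.7954.
Self-financing check: at every node Δ·S+B equals the discounted successor values.

(0,0): Delta=-0.8569 Bond=64.7954
V0=6.5262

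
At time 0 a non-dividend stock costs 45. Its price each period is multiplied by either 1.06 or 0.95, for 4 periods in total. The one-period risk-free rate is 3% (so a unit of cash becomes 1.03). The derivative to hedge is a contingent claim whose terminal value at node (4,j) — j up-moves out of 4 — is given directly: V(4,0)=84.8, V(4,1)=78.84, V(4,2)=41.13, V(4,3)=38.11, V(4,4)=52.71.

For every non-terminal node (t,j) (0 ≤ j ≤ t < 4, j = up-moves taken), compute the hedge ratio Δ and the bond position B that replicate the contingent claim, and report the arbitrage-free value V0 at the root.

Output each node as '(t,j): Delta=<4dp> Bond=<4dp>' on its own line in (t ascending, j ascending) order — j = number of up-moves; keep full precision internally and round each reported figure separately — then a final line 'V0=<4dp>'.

(0,0): Delta=-0.3571 Bond=56.5554
(1,0): Delta=-3.4076 Bond=188.6617
(1,1): Delta=0.6682 Bond=9.3484
(2,0): Delta=-6.3135 Bond=312.3383
(2,1): Delta=-2.4309 Bond=150.0652
(2,2): Delta=1.7097 Bond=-43.0348
(3,0): Delta=-1.4043 Bond=132.3036
(3,1): Delta=-7.9634 Bond=392.7352
(3,2): Delta=-0.5716 Bond=65.2542
(3,3): Delta=2.4765 Bond=-85.4184
V0=40.4877

Under the risk-neutral measure, an up-move has probability p* = (R−d)/(u−d) = 0.7273 and values discount at R = 1.03.
At expiry t=4: V(4,0)=84.8000, V(4,1)=78.8400, V(4,2)=41.1300, V(4,3)=38.1100, V(4,4)=52.7100
  t=3,j=0: stock 38.5819 → up 40.8968 (V=78.8400), down 36.6528 (V=84.8000). Price 78.1218; hedge Δ=-1.4043, bond B=132.3036.
  t=3,j=1: stock 43.0493 → up 45.6322 (V=41.1300), down 40.8968 (V=78.8400). Price 49.9170; hedge Δ=-7.9634, bond B=392.7352.
  t=3,j=2: stock 48.0339 → up 50.9159 (V=38.1100), down 45.6322 (V=41.1300). Price 37.7996; hedge Δ=-0.5716, bond B=65.2542.
  t=3,j=3: stock 53.5957 → up 56.8115 (V=52.7100), down 50.9159 (V=38.1100). Price 47.3089; hedge Δ=2.4765, bond B=-85.4184.
  t=2,j=0: stock 40.6125 → up 43.0493 (V=49.9170), down 38.5819 (V=78.1218). Price 55.9313; hedge Δ=-6.3135, bond B=312.3383.
  t=2,j=1: stock 45.3150 → up 48.0339 (V=37.7996), down 43.0492 (V=49.9170). Price 39.9072; hedge Δ=-2.4309, bond B=150.0652.
  t=2,j=2: stock 50.5620 → up 53.5957 (V=47.3089), down 48.0339 (V=37.7996). Price 43.4131; hedge Δ=1.7097, bond B=-43.0348.
  t=1,j=0: stock 42.7500 → up 45.3150 (V=39.9072), down 40.6125 (V=55.9313). Price 42.9878; hedge Δ=-3.4076, bond B=188.6617.
  t=1,j=1: stock 47.7000 → up 50.5620 (V=43.4131), down 45.3150 (V=39.9072). Price 41.2203; hedge Δ=0.6682, bond B=9.3484.
  t=0,j=0: stock 45.0000 → up 47.7000 (V=41.2203), down 42.7500 (V=42.9878). Price 40.4877; hedge Δ=-0.3571, bond B=56.5554.
Root portfolio cost Δ·45+B reproduces V0=40.4877.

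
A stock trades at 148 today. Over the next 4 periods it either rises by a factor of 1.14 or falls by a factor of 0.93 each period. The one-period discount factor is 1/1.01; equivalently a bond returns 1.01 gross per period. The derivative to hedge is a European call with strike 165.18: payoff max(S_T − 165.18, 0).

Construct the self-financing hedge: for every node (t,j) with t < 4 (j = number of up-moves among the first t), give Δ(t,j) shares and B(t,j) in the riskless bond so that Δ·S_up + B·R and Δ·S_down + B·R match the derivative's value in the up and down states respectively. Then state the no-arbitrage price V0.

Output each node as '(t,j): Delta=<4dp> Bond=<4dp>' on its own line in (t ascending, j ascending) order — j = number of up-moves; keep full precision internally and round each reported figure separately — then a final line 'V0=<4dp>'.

No-arbitrage ⇒ martingale measure with p* = (R−d)/(u−d) = 0.3810.
Terminal values V(4,·): V(4,0)=0.0000, V(4,1)=0.0000, V(4,2)=1.1756, V(4,3)=38.7397, V(4,4)=84.7861
Node (3,0) S=119.0448: V=(p*·0.0000+(1−p*)·0.0000)/1.01=0.0000; Δ=(0.0000−0.0000)/(135.7111−110.7117)=0.0000; B=V−Δ·S=0.0000
Node (3,1) S=145.9259: V=(p*·1.1756+(1−p*)·0.0000)/1.01=0.4434; Δ=(1.1756−0.0000)/(166.3556−135.7111)=0.0384; B=V−Δ·S=-5.1545
Node (3,2) S=178.8769: V=(p*·38.7397+(1−p*)·1.1756)/1.01=15.3324; Δ=(38.7397−1.1756)/(203.9197−166.3556)=1.0000; B=V−Δ·S=-163.5446
Node (3,3) S=219.2685: V=(p*·84.7861+(1−p*)·38.7397)/1.01=55.7240; Δ=(84.7861−38.7397)/(249.9661−203.9197)=1.0000; B=V−Δ·S=-163.5446
Node (2,0) S=128.0052: V=(p*·0.4434+(1−p*)·0.0000)/1.01=0.1672; Δ=(0.4434−0.0000)/(145.9259−119.0448)=0.0165; B=V−Δ·S=-1.9442
Node (2,1) S=156.9096: V=(p*·15.3324+(1−p*)·0.4434)/1.01=6.0548; Δ=(15.3324−0.4434)/(178.8769−145.9259)=0.4519; B=V−Δ·S=-64.8451
Node (2,2) S=192.3408: V=(p*·55.7240+(1−p*)·15.3324)/1.01=30.4155; Δ=(55.7240−15.3324)/(219.2685−178.8769)=1.0000; B=V−Δ·S=-161.9253
Node (1,0) S=137.6400: V=(p*·6.0548+(1−p*)·0.1672)/1.01=2.3863; Δ=(6.0548−0.1672)/(156.9096−128.0052)=0.2037; B=V−Δ·S=-25.6499
Node (1,1) S=168.7200: V=(p*·30.4155+(1−p*)·6.0548)/1.01=15.1833; Δ=(30.4155−6.0548)/(192.3408−156.9096)=0.6875; B=V−Δ·S=-100.8198
Node (0,0) S=148.0000: V=(p*·15.1833+(1−p*)·2.3863)/1.01=7.1894; Δ=(15.1833−2.3863)/(168.7200−137.6400)=0.4117; B=V−Δ·S=-53.7486
Self-financing check: at every node Δ·S+B equals the discounted successor values.

(0,0): Delta=0.4117 Bond=-53.7486
(1,0): Delta=0.2037 Bond=-25.6499
(1,1): Delta=0.6875 Bond=-100.8198
(2,0): Delta=0.0165 Bond=-1.9442
(2,1): Delta=0.4519 Bond=-64.8451
(2,2): Delta=1.0000 Bond=-161.9253
(3,0): Delta=0.0000 Bond=0.0000
(3,1): Delta=0.0384 Bond=-5.1545
(3,2): Delta=1.0000 Bond=-163.5446
(3,3): Delta=1.0000 Bond=-163.5446
V0=7.1894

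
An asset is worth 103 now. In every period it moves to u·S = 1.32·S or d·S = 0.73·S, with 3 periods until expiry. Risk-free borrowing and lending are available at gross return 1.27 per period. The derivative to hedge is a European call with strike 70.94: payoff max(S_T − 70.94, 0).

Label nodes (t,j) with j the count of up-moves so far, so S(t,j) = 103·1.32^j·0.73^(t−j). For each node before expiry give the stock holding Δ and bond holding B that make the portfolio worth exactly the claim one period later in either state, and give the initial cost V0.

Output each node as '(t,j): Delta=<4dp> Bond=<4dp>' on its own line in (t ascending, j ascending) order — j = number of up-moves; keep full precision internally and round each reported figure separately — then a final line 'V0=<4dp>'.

(0,0): Delta=0.9977 Bond=-34.3900
(1,0): Delta=0.9536 Bond=-40.3539
(1,1): Delta=1.0000 Bond=-43.9829
(2,0): Delta=0.0467 Bond=-1.4741
(2,1): Delta=1.0000 Bond=-55.8583
(2,2): Delta=1.0000 Bond=-55.8583
V0=68.3770

No-arbitrage ⇒ martingale measure with p* = (R−d)/(u−d) = 0.9153.
Terminal payoffs: V(3,0)=0.0000, V(3,1)=1.5131, V(3,2)=60.0711, V(3,3)=165.9567
Node (2,0) S=54.8887: V=(p*·1.5131+(1−p*)·0.0000)/1.27=1.0904; Δ=(1.5131−0.0000)/(72.4531−40.0688)=0.0467; B=V−Δ·S=-1.4741
Node (2,1) S=99.2508: V=(p*·60.0711+(1−p*)·1.5131)/1.27=43.3925; Δ=(60.0711−1.5131)/(131.0111−72.4531)=1.0000; B=V−Δ·S=-55.8583
Node (2,2) S=179.4672: V=(p*·165.9567+(1−p*)·60.0711)/1.27=123.6089; Δ=(165.9567−60.0711)/(236.8967−131.0111)=1.0000; B=V−Δ·S=-55.8583
Node (1,0) S=75.1900: V=(p*·43.3925+(1−p*)·1.0904)/1.27=31.3446; Δ=(43.3925−1.0904)/(99.2508−54.8887)=0.9536; B=V−Δ·S=-40.3539
Node (1,1) S=135.9600: V=(p*·123.6089+(1−p*)·43.3925)/1.27=91.9771; Δ=(123.6089−43.3925)/(179.4672−99.2508)=1.0000; B=V−Δ·S=-43.9829
Node (0,0) S=103.0000: V=(p*·91.9771+(1−p*)·31.3446)/1.27=68.3770; Δ=(91.9771−31.3446)/(135.9600−75.1900)=0.9977; B=V−Δ·S=-34.3900
Self-financing check: at every node Δ·S+B equals the discounted successor values.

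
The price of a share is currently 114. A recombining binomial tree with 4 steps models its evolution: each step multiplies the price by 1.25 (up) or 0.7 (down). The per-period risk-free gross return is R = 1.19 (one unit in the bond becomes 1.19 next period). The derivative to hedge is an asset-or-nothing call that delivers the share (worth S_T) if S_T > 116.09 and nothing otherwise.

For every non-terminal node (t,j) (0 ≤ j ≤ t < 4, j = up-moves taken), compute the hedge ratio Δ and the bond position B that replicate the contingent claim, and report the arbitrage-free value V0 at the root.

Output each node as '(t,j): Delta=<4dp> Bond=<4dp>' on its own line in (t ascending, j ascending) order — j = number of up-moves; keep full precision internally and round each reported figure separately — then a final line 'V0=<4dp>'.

Since d<R<u, set p* = (R−d)/(u−d) = 0.8909; price each node as the discounted p*-expectation of its children.
Payoff layer (t=4): V(4,0)=0.0000, V(4,1)=0.0000, V(4,2)=0.0000, V(4,3)=155.8594, V(4,4)=278.3203
  t=3,j=0: stock 39.1020 → up 48.8775 (V=0.0000), down 27.3714 (V=0.0000). Price 0.0000; hedge Δ=0.0000, bond B=0.0000.
  t=3,j=1: stock 69.8250 → up 87.2812 (V=0.0000), down 48.8775 (V=0.0000). Price 0.0000; hedge Δ=0.0000, bond B=0.0000.
  t=3,j=2: stock 124.6875 → up 155.8594 (V=155.8594), down 87.2812 (V=0.0000). Price 116.6862; hedge Δ=2.2727, bond B=-166.6945.
  t=3,j=3: stock 222.6562 → up 278.3203 (V=278.3203), down 155.8594 (V=155.8594). Price 222.6562; hedge Δ=1.0000, bond B=0.0000.
  t=2,j=0: stock 55.8600 → up 69.8250 (V=0.0000), down 39.1020 (V=0.0000). Price 0.0000; hedge Δ=0.0000, bond B=0.0000.
  t=2,j=1: stock 99.7500 → up 124.6875 (V=116.6862), down 69.8250 (V=0.0000). Price 87.3586; hedge Δ=2.1269, bond B=-124.7980.
  t=2,j=2: stock 178.1250 → up 222.6562 (V=222.6562), down 124.6875 (V=116.6862). Price 177.3915; hedge Δ=1.0817, bond B=-15.2814.
  t=1,j=0: stock 79.8000 → up 99.7500 (V=87.3586), down 55.8600 (V=0.0000). Price 65.4022; hedge Δ=1.9904, bond B=-93.4317.
  t=1,j=1: stock 142.5000 → up 178.1250 (V=177.3915), down 99.7500 (V=87.3586). Price 140.8149; hedge Δ=1.1487, bond B=-22.8812.
  t=0,j=0: stock 114.0000 → up 142.5000 (V=140.8149), down 79.8000 (V=65.4022). Price 111.4185; hedge Δ=1.2028, bond B=-25.6955.
Self-financing check: at every node Δ·S+B equals the discounted successor values.

(0,0): Delta=1.2028 Bond=-25.6955
(1,0): Delta=1.9904 Bond=-93.4317
(1,1): Delta=1.1487 Bond=-22.8812
(2,0): Delta=0.0000 Bond=0.0000
(2,1): Delta=2.1269 Bond=-124.7980
(2,2): Delta=1.0817 Bond=-15.2814
(3,0): Delta=0.0000 Bond=0.0000
(3,1): Delta=0.0000 Bond=0.0000
(3,2): Delta=2.2727 Bond=-166.6945
(3,3): Delta=1.0000 Bond=0.0000
V0=111.4185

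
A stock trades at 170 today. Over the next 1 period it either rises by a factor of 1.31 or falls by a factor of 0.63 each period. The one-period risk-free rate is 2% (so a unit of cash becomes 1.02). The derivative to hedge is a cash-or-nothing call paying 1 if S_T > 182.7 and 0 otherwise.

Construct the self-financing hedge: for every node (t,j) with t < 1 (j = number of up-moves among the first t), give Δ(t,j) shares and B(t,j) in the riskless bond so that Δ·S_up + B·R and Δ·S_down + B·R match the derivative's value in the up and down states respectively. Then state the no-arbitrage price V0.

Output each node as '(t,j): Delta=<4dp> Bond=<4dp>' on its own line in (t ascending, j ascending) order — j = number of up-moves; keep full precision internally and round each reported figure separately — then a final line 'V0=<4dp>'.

Since d<R<u, set p* = (R−d)/(u−d) = 0.5735; price each node as the discounted p*-expectation of its children.
Payoff layer (t=1): V(1,0)=0.0000, V(1,1)=1.0000
Node (0,0) S=170.0000: V=(p*·1.0000+(1−p*)·0.0000)/1.02=0.5623; Δ=(1.0000−0.0000)/(222.7000−107.1000)=0.0087; B=V−Δ·S=-0.9083
The time-0 hedge costs 0.5623, which is the no-arbitrage price.

(0,0): Delta=0.0087 Bond=-0.9083
V0=0.5623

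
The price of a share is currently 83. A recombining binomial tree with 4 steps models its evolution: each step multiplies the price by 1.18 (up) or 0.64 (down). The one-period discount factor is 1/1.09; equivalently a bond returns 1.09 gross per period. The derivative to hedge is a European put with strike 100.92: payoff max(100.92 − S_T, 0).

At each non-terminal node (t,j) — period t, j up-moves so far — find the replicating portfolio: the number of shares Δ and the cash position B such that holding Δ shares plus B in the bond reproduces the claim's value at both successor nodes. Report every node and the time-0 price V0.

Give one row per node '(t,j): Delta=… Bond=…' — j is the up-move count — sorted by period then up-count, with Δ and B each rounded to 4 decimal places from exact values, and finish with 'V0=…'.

Under the risk-neutral measure, an up-move has probability p* = (R−d)/(u−d) = 0.8333 and values discount at R = 1.09.
Payoff layer (t=4): V(4,0)=86.9949, V(4,1)=75.2456, V(4,2)=53.5829, V(4,3)=13.6421, V(4,4)=0.0000
  t=3,j=0: stock 21.7580 → up 25.6744 (V=75.2456), down 13.9251 (V=86.9949). Price 70.8292; hedge Δ=-1.0000, bond B=92.5872.
  t=3,j=1: stock 40.1162 → up 47.3371 (V=53.5829), down 25.6744 (V=75.2456). Price 52.4709; hedge Δ=-1.0000, bond B=92.5872.
  t=3,j=2: stock 73.9643 → up 87.2779 (V=13.6421), down 47.3371 (V=53.5829). Price 18.6229; hedge Δ=-1.0000, bond B=92.5872.
  t=3,j=3: stock 136.3717 → up 160.9186 (V=0.0000), down 87.2779 (V=13.6421). Price 2.0860; hedge Δ=-0.1853, bond B=27.3492.
  t=2,j=0: stock 33.9968 → up 40.1162 (V=52.4709), down 21.7580 (V=70.8292). Price 50.9455; hedge Δ=-1.0000, bond B=84.9423.
  t=2,j=1: stock 62.6816 → up 73.9643 (V=18.6229), down 40.1162 (V=52.4709). Price 22.2607; hedge Δ=-1.0000, bond B=84.9423.
  t=2,j=2: stock 115.5692 → up 136.3717 (V=2.0860), down 73.9643 (V=18.6229). Price 4.4423; hedge Δ=-0.2650, bond B=35.0662.
  t=1,j=0: stock 53.1200 → up 62.6816 (V=22.2607), down 33.9968 (V=50.9455). Price 24.8088; hedge Δ=-1.0000, bond B=77.9288.
  t=1,j=1: stock 97.9400 → up 115.5692 (V=4.4423), down 62.6816 (V=22.2607). Price 6.8000; hedge Δ=-0.3369, bond B=39.7972.
  t=0,j=0: stock 83.0000 → up 97.9400 (V=6.8000), down 53.1200 (V=24.8088). Price 8.9922; hedge Δ=-0.4018, bond B=42.3417.
Each (Δ,B) replicates both successor values, so the strategy is self-financing and V0 is arbitrage-free.

(0,0): Delta=-0.4018 Bond=42.3417
(1,0): Delta=-1.0000 Bond=77.9288
(1,1): Delta=-0.3369 Bond=39.7972
(2,0): Delta=-1.0000 Bond=84.9423
(2,1): Delta=-1.0000 Bond=84.9423
(2,2): Delta=-0.2650 Bond=35.0662
(3,0): Delta=-1.0000 Bond=92.5872
(3,1): Delta=-1.0000 Bond=92.5872
(3,2): Delta=-1.0000 Bond=92.5872
(3,3): Delta=-0.1853 Bond=27.3492
V0=8.9922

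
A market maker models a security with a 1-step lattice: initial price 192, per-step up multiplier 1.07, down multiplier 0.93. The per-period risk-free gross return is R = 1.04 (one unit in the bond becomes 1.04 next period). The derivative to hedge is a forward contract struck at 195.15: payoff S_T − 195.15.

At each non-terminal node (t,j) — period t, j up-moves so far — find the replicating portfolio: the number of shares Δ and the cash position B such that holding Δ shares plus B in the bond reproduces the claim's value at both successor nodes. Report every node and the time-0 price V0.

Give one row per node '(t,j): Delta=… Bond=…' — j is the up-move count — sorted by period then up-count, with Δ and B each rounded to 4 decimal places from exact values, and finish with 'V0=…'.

(0,0): Delta=1.0000 Bond=-187.6442
V0=4.3558

Since d<R<u, set p* = (R−d)/(u−d) = 0.7857; price each node as the discounted p*-expectation of its children.
Payoff layer (t=1): V(1,0)=-16.5900, V(1,1)=10.2900
Node (0,0) S=192.0000: V=(p*·10.2900+(1−p*)·-16.5900)/1.04=4.3558; Δ=(10.2900−-16.5900)/(205.4400−178.5600)=1.0000; B=V−Δ·S=-187.6442
Self-financing check: at every node Δ·S+B equals the discounted successor values.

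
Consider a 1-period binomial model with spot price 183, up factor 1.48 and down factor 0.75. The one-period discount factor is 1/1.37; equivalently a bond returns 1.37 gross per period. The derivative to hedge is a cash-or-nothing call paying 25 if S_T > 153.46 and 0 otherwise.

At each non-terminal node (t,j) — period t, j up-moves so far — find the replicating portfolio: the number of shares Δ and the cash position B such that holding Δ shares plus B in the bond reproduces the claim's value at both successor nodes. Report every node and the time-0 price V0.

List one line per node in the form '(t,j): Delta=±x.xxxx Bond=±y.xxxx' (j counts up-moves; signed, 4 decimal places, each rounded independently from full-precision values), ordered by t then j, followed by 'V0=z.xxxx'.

Since d<R<u, set p* = (R−d)/(u−d) = 0.8493; price each node as the discounted p*-expectation of its children.
At expiry t=1: V(1,0)=0.0000, V(1,1)=25.0000
Node (0,0) S=183.0000: V=(p*·25.0000+(1−p*)·0.0000)/1.37=15.4985; Δ=(25.0000−0.0000)/(270.8400−137.2500)=0.1871; B=V−Δ·S=-18.7481
Root portfolio cost Δ·183+B reproduces V0=15.4985.

(0,0): Delta=0.1871 Bond=-18.7481
V0=15.4985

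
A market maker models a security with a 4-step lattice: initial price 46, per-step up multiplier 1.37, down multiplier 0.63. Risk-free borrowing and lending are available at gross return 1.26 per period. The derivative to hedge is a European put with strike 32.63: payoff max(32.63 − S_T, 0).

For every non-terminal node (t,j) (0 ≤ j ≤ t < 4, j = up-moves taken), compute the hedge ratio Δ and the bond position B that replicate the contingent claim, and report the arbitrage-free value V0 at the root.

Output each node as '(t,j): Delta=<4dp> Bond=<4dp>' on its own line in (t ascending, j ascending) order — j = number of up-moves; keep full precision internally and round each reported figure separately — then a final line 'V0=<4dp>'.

(0,0): Delta=-0.0144 Bond=0.7419
(1,0): Delta=-0.1310 Bond=4.3127
(1,1): Delta=-0.0050 Bond=0.3450
(2,0): Delta=-0.9181 Bond=19.8055
(2,1): Delta=-0.0677 Bond=2.9247
(2,2): Delta=0.0000 Bond=0.0000
(3,0): Delta=-1.0000 Bond=25.8968
(3,1): Delta=-0.9115 Bond=24.7905
(3,2): Delta=0.0000 Bond=0.0000
(3,3): Delta=0.0000 Bond=0.0000
V0=0.0798

Since d<R<u, set p* = (R−d)/(u−d) = 0.8514; price each node as the discounted p*-expectation of its children.
At expiry t=4: V(4,0)=25.3836, V(4,1)=16.8720, V(4,2)=0.0000, V(4,3)=0.0000, V(4,4)=0.0000
(3,0): S=11.5022. Δ = (V_up−V_dn)/(S_up−S_dn) = (16.8720−25.3836)/(15.7580−7.2464) = -1.0000. V = [p*·16.8720 + (1−p*)·25.3836]/1.26 = 14.3947. B = V − Δ·S = 25.8968.
(3,1): S=25.0126. Δ = (V_up−V_dn)/(S_up−S_dn) = (0.0000−16.8720)/(34.2673−15.7580) = -0.9115. V = [p*·0.0000 + (1−p*)·16.8720]/1.26 = 1.9905. B = V − Δ·S = 24.7905.
(3,2): S=54.3926. Δ = (V_up−V_dn)/(S_up−S_dn) = (0.0000−0.0000)/(74.5178−34.2673) = 0.0000. V = [p*·0.0000 + (1−p*)·0.0000]/1.26 = 0.0000. B = V − Δ·S = 0.0000.
(3,3): S=118.2822. Δ = (V_up−V_dn)/(S_up−S_dn) = (0.0000−0.0000)/(162.0467−74.5178) = 0.0000. V = [p*·0.0000 + (1−p*)·0.0000]/1.26 = 0.0000. B = V − Δ·S = 0.0000.
(2,0): S=18.2574. Δ = (V_up−V_dn)/(S_up−S_dn) = (1.9905−14.3947)/(25.0126−11.5022) = -0.9181. V = [p*·1.9905 + (1−p*)·14.3947]/1.26 = 3.0431. B = V − Δ·S = 19.8055.
(2,1): S=39.7026. Δ = (V_up−V_dn)/(S_up−S_dn) = (0.0000−1.9905)/(54.3926−25.0126) = -0.0677. V = [p*·0.0000 + (1−p*)·1.9905]/1.26 = 0.2348. B = V − Δ·S = 2.9247.
(2,2): S=86.3374. Δ = (V_up−V_dn)/(S_up−S_dn) = (0.0000−0.0000)/(118.2822−54.3926) = 0.0000. V = [p*·0.0000 + (1−p*)·0.0000]/1.26 = 0.0000. B = V − Δ·S = 0.0000.
(1,0): S=28.9800. Δ = (V_up−V_dn)/(S_up−S_dn) = (0.2348−3.0431)/(39.7026−18.2574) = -0.1310. V = [p*·0.2348 + (1−p*)·3.0431]/1.26 = 0.5177. B = V − Δ·S = 4.3127.
(1,1): S=63.0200. Δ = (V_up−V_dn)/(S_up−S_dn) = (0.0000−0.2348)/(86.3374−39.7026) = -0.0050. V = [p*·0.0000 + (1−p*)·0.2348]/1.26 = 0.0277. B = V − Δ·S = 0.3450.
(0,0): S=46.0000. Δ = (V_up−V_dn)/(S_up−S_dn) = (0.0277−0.5177)/(63.0200−28.9800) = -0.0144. V = [p*·0.0277 + (1−p*)·0.5177]/1.26 = 0.0798. B = V − Δ·S = 0.7419.
Self-financing check: at every node Δ·S+B equals the discounted successor values.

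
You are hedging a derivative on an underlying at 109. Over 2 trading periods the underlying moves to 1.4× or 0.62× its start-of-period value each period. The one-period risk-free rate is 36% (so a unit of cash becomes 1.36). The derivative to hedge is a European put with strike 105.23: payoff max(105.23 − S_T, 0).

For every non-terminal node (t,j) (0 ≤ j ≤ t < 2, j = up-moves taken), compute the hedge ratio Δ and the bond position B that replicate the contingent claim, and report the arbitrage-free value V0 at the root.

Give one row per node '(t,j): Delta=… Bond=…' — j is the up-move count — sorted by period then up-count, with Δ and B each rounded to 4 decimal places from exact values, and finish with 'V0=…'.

The replicating-portfolio and risk-neutral prices coincide; use p* = (1.36−0.62)/(1.4−0.62) = 0.9487 for the latter.
Terminal values V(2,·): V(2,0)=63.3304, V(2,1)=10.6180, V(2,2)=0.0000
Node (1,0) S=67.5800: V=(p*·10.6180+(1−p*)·63.3304)/1.36=9.7950; Δ=(10.6180−63.3304)/(94.6120−41.8996)=-1.0000; B=V−Δ·S=77.3750
Node (1,1) S=152.6000: V=(p*·0.0000+(1−p*)·10.6180)/1.36=0.4004; Δ=(0.0000−10.6180)/(213.6400−94.6120)=-0.0892; B=V−Δ·S=14.0132
Node (0,0) S=109.0000: V=(p*·0.4004+(1−p*)·9.7950)/1.36=0.6486; Δ=(0.4004−9.7950)/(152.6000−67.5800)=-0.1105; B=V−Δ·S=12.6930
The time-0 hedge costs 0.6486, which is the no-arbitrage price.

(0,0): Delta=-0.1105 Bond=12.6930
(1,0): Delta=-1.0000 Bond=77.3750
(1,1): Delta=-0.0892 Bond=14.0132
V0=0.6486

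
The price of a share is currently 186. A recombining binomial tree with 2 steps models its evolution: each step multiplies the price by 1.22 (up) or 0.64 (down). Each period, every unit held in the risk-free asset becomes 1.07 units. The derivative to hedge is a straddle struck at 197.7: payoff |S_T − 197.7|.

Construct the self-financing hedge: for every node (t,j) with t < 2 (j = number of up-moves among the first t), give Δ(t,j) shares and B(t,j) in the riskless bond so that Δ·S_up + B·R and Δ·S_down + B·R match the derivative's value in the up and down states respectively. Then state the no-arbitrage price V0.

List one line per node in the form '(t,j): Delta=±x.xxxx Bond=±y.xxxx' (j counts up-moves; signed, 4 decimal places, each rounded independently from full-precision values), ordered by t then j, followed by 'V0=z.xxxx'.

(0,0): Delta=0.0166 Bond=59.5784
(1,0): Delta=-1.0000 Bond=184.7664
(1,1): Delta=0.2026 Bond=21.5336
V0=62.6682

Since d<R<u, set p* = (R−d)/(u−d) = 0.7414; price each node as the discounted p*-expectation of its children.
Terminal payoffs: V(2,0)=121.5144, V(2,1)=52.4712, V(2,2)=79.1424
Node (1,0) S=119.0400: V=(p*·52.4712+(1−p*)·121.5144)/1.07=65.7264; Δ=(52.4712−121.5144)/(145.2288−76.1856)=-1.0000; B=V−Δ·S=184.7664
Node (1,1) S=226.9200: V=(p*·79.1424+(1−p*)·52.4712)/1.07=67.5184; Δ=(79.1424−52.4712)/(276.8424−145.2288)=0.2026; B=V−Δ·S=21.5336
Node (0,0) S=186.0000: V=(p*·67.5184+(1−p*)·65.7264)/1.07=62.6682; Δ=(67.5184−65.7264)/(226.9200−119.0400)=0.0166; B=V−Δ·S=59.5784
Root portfolio cost Δ·186+B reproduces V0=62.6682.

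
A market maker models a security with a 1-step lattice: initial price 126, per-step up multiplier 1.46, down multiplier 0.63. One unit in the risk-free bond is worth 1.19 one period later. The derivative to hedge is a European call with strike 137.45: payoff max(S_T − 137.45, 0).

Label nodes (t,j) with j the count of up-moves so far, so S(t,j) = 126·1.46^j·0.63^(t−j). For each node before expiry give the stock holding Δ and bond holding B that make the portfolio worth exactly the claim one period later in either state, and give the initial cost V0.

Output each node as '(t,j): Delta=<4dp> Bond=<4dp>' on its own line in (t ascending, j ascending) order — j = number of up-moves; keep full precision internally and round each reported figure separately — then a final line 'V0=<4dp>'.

Under the risk-neutral measure, an up-move has probability p* = (R−d)/(u−d) = 0.6747 and values discount at R = 1.19.
At expiry t=1: V(1,0)=0.0000, V(1,1)=46.5100
(0,0): S=126.0000. Δ = (V_up−V_dn)/(S_up−S_dn) = (46.5100−0.0000)/(183.9600−79.3800) = 0.4447. V = [p*·46.5100 + (1−p*)·0.0000]/1.19 = 26.3700. B = V − Δ·S = -29.6662.
Root portfolio cost Δ·126+B reproduces V0=26.3700.

(0,0): Delta=0.4447 Bond=-29.6662
V0=26.3700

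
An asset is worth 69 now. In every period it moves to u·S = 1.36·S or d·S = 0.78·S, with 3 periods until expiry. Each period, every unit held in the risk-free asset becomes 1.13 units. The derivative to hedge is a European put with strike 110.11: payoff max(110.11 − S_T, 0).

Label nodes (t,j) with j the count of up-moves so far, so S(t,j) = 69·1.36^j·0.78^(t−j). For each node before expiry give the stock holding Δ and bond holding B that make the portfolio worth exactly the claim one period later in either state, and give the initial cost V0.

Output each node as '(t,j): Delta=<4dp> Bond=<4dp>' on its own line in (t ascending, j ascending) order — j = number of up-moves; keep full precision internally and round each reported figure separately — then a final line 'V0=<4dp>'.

No-arbitrage ⇒ martingale measure with p* = (R−d)/(u−d) = 0.6034.
At expiry t=3: V(3,0)=77.3659, V(3,1)=53.0177, V(3,2)=10.5645, V(3,3)=0.0000
  t=2,j=0: stock 41.9796 → up 57.0923 (V=53.0177), down 32.7441 (V=77.3659). Price 55.4629; hedge Δ=-1.0000, bond B=97.4425.
  t=2,j=1: stock 73.1952 → up 99.5455 (V=10.5645), down 57.0923 (V=53.0177). Price 24.2473; hedge Δ=-1.0000, bond B=97.4425.
  t=2,j=2: stock 127.6224 → up 173.5665 (V=0.0000), down 99.5455 (V=10.5645). Price 3.7074; hedge Δ=-0.1427, bond B=21.9221.
  t=1,j=0: stock 53.8200 → up 73.1952 (V=24.2473), down 41.9796 (V=55.4629). Price 32.4123; hedge Δ=-1.0000, bond B=86.2323.
  t=1,j=1: stock 93.8400 → up 127.6224 (V=3.7074), down 73.1952 (V=24.2473). Price 10.4890; hedge Δ=-0.3774, bond B=45.9025.
  t=0,j=0: stock 69.0000 → up 93.8400 (V=10.4890), down 53.8200 (V=32.4123). Price 16.9758; hedge Δ=-0.5478, bond B=54.7747.
The time-0 hedge costs 16.9758, which is the no-arbitrage price.

(0,0): Delta=-0.5478 Bond=54.7747
(1,0): Delta=-1.0000 Bond=86.2323
(1,1): Delta=-0.3774 Bond=45.9025
(2,0): Delta=-1.0000 Bond=97.4425
(2,1): Delta=-1.0000 Bond=97.4425
(2,2): Delta=-0.1427 Bond=21.9221
V0=16.9758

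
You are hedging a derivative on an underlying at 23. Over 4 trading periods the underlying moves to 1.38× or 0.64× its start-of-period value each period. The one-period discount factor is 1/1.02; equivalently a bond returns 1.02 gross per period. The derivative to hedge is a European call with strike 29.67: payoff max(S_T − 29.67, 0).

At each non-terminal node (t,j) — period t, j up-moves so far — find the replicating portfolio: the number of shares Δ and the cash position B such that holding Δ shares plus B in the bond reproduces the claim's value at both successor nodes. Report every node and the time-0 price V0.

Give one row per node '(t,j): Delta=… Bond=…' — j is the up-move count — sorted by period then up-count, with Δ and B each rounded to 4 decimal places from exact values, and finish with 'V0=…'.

The replicating-portfolio and risk-neutral prices coincide; use p* = (1.02−0.64)/(1.38−0.64) = 0.5135 for the latter.
Payoff layer (t=4): V(4,0)=0.0000, V(4,1)=0.0000, V(4,2)=0.0000, V(4,3)=9.0152, V(4,4)=53.7450
(3,0): S=6.0293. Δ = (V_up−V_dn)/(S_up−S_dn) = (0.0000−0.0000)/(8.3205−3.8588) = 0.0000. V = [p*·0.0000 + (1−p*)·0.0000]/1.02 = 0.0000. B = V − Δ·S = 0.0000.
(3,1): S=13.0007. Δ = (V_up−V_dn)/(S_up−S_dn) = (0.0000−0.0000)/(17.9410−8.3205) = 0.0000. V = [p*·0.0000 + (1−p*)·0.0000]/1.02 = 0.0000. B = V − Δ·S = 0.0000.
(3,2): S=28.0328. Δ = (V_up−V_dn)/(S_up−S_dn) = (9.0152−0.0000)/(38.6852−17.9410) = 0.4346. V = [p*·9.0152 + (1−p*)·0.0000]/1.02 = 4.5387. B = V − Δ·S = -7.6441.
(3,3): S=60.4457. Δ = (V_up−V_dn)/(S_up−S_dn) = (53.7450−9.0152)/(83.4150−38.6852) = 1.0000. V = [p*·53.7450 + (1−p*)·9.0152]/1.02 = 31.3574. B = V − Δ·S = -29.0882.
(2,0): S=9.4208. Δ = (V_up−V_dn)/(S_up−S_dn) = (0.0000−0.0000)/(13.0007−6.0293) = 0.0000. V = [p*·0.0000 + (1−p*)·0.0000]/1.02 = 0.0000. B = V − Δ·S = 0.0000.
(2,1): S=20.3136. Δ = (V_up−V_dn)/(S_up−S_dn) = (4.5387−0.0000)/(28.0328−13.0007) = 0.3019. V = [p*·4.5387 + (1−p*)·0.0000]/1.02 = 2.2850. B = V − Δ·S = -3.8484.
(2,2): S=43.8012. Δ = (V_up−V_dn)/(S_up−S_dn) = (31.3574−4.5387)/(60.4457−28.0328) = 0.8274. V = [p*·31.3574 + (1−p*)·4.5387]/1.02 = 17.9514. B = V − Δ·S = -18.2901.
(1,0): S=14.7200. Δ = (V_up−V_dn)/(S_up−S_dn) = (2.2850−0.0000)/(20.3136−9.4208) = 0.2098. V = [p*·2.2850 + (1−p*)·0.0000]/1.02 = 1.1504. B = V − Δ·S = -1.9374.
(1,1): S=31.7400. Δ = (V_up−V_dn)/(S_up−S_dn) = (17.9514−2.2850)/(43.8012−20.3136) = 0.6670. V = [p*·17.9514 + (1−p*)·2.2850]/1.02 = 10.1274. B = V − Δ·S = -11.0435.
(0,0): S=23.0000. Δ = (V_up−V_dn)/(S_up−S_dn) = (10.1274−1.1504)/(31.7400−14.7200) = 0.5274. V = [p*·10.1274 + (1−p*)·1.1504]/1.02 = 5.6472. B = V − Δ·S = -6.4839.
Check: Δ(0,0)·S0 + B(0,0) = 5.6472 = V0.

(0,0): Delta=0.5274 Bond=-6.4839
(1,0): Delta=0.2098 Bond=-1.9374
(1,1): Delta=0.6670 Bond=-11.0435
(2,0): Delta=0.0000 Bond=0.0000
(2,1): Delta=0.3019 Bond=-3.8484
(2,2): Delta=0.8274 Bond=-18.2901
(3,0): Delta=0.0000 Bond=0.0000
(3,1): Delta=0.0000 Bond=0.0000
(3,2): Delta=0.4346 Bond=-7.6441
(3,3): Delta=1.0000 Bond=-29.0882
V0=5.6472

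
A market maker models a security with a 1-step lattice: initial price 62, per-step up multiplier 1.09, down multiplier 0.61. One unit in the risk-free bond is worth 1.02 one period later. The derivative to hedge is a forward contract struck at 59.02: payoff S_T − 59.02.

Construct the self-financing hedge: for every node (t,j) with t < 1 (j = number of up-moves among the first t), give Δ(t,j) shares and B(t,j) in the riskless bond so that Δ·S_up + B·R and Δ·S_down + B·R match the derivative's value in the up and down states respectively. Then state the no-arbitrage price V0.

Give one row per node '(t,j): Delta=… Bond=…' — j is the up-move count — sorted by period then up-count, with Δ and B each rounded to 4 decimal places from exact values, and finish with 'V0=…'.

(0,0): Delta=1.0000 Bond=-57.8627
V0=4.1373

Under the risk-neutral measure, an up-move has probability p* = (R−d)/(u−d) = 0.8542 and values discount at R = 1.02.
Terminal payoffs: V(1,0)=-21.2000, V(1,1)=8.5600
  t=0,j=0: stock 62.0000 → up 67.5800 (V=8.5600), down 37.8200 (V=-21.2000). Price 4.1373; hedge Δ=1.0000, bond B=-57.8627.
Check: Δ(0,0)·S0 + B(0,0) = 4.1373 = V0.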